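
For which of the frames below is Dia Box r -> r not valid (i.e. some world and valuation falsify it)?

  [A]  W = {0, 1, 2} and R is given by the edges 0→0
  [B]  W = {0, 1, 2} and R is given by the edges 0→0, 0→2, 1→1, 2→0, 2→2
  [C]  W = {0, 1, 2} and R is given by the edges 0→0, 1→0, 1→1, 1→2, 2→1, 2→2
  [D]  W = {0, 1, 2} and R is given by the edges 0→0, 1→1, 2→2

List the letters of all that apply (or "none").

C

The schema Dia Box r -> r is the dual of axiom B; it is valid on a frame iff R is symmetric.
(A) R is symmetric (every R-edge is matched by its reverse), so the schema is valid here.
(B) R is symmetric (every R-edge is matched by its reverse), so the schema is valid here.
(C) R is not symmetric (1 R 0 but not 0 R 1), so the schema fails here.
(D) R is symmetric (every R-edge is matched by its reverse), so the schema is valid here.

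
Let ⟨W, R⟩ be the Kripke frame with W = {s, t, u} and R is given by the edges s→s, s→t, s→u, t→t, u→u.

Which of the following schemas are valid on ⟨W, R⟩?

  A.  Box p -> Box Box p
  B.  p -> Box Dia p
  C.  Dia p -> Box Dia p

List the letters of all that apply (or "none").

R is not symmetric: s R t but not t R s.
R is transitive: R is closed under composition.
R is not euclidean: s R t and s R s but not t R s.
(A) Box p -> Box Box p is axiom 4; it is valid on a frame exactly when R is transitive. R is transitive, so valid.
(B) p -> Box Dia p is axiom B, which corresponds to symmetry. R is not symmetric — not valid.
(C) axiom 5: valid iff R is euclidean. R is not euclidean — not valid.

A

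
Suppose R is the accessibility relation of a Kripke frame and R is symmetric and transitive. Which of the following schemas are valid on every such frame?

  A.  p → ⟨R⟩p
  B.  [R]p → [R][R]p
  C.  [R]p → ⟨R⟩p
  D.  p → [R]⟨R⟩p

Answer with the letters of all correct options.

B, D

A symmetric transitive relation is euclidean (uRv and uRw give vRu by symmetry, then vRw by transitivity).
(A) p → ⟨R⟩p is the dual of axiom T; it is valid on a frame exactly when R is reflexive. Such an R need not be reflexive, so not valid.
(B) [R]p → [R][R]p (axiom 4) characterises the transitive frames. Every such R is transitive — valid.
(C) [R]p → ⟨R⟩p is axiom D; it is valid on a frame exactly when R is serial. Such an R need not be serial, so not valid.
(D) p → [R]⟨R⟩p is axiom B; it is valid on a frame exactly when R is symmetric. Every such R is symmetric, so valid.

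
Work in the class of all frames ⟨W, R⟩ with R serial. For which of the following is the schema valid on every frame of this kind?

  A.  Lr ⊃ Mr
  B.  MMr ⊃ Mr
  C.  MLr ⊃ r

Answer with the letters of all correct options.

A

(A) axiom D: valid iff R is serial. Every such R is serial — valid.
(B) MMr ⊃ Mr (the dual of axiom 4) characterises the transitive frames. Such an R need not be transitive — not valid.
(C) MLr ⊃ r is the dual of axiom B, which corresponds to symmetry. Such an R need not be symmetric — not valid.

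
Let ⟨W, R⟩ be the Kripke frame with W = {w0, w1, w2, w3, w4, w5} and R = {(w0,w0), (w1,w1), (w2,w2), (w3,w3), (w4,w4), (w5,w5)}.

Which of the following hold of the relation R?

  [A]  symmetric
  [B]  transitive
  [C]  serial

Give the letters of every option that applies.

(A) symmetric: every R-edge is matched by its reverse.
(B) transitive: R is closed under composition.
(C) serial: every world has an R-successor.

A, B, C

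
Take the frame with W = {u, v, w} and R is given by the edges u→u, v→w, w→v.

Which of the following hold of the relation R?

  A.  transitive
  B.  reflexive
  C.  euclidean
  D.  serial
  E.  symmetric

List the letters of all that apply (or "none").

D, E

(A) not transitive: v R w and w R v but not v R v.
(B) not reflexive: not v R v.
(C) not euclidean: v R w and v R w but not w R w.
(D) serial: every world has an R-successor.
(E) symmetric: every R-edge is matched by its reverse.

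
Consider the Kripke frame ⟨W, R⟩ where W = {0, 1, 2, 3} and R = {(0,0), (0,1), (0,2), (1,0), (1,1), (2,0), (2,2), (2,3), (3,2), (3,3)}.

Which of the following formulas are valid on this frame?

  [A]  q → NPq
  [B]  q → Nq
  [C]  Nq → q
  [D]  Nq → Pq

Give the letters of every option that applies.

A, C, D

R is reflexive: each world relates to itself.
R is symmetric: every R-edge is matched by its reverse.
R is serial: every world has an R-successor.
R is not a subset of the identity: 0 R 1 with 0 ≠ 1.
(A) q → NPq is axiom B; it is valid on a frame exactly when R is symmetric. R is symmetric, so valid.
(B) q → Nq is equivalent to ◇p→p; it holds exactly when R ⊆ identity. Here R ⊄ identity — not valid.
(C) Nq → q is axiom T, which corresponds to reflexivity. R is reflexive — valid.
(D) Nq → Pq (axiom D) characterises the serial frames. R is serial — valid.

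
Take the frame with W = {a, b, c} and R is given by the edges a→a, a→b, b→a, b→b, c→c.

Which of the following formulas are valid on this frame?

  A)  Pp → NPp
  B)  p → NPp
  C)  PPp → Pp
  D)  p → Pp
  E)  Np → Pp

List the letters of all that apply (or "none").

R is reflexive: each world relates to itself.
R is symmetric: every R-edge is matched by its reverse.
R is transitive: R is closed under composition.
R is euclidean: any two R-successors of the same world are R-related.
R is serial: every world has an R-successor.
(A) Pp → NPp is axiom 5; it is valid on a frame exactly when R is euclidean. R is euclidean, so valid.
(B) p → NPp (axiom B) characterises the symmetric frames. R is symmetric — valid.
(C) the dual of axiom 4: valid iff R is transitive. R is transitive — valid.
(D) p → Pp is the dual of axiom T; it is valid on a frame exactly when R is reflexive. R is reflexive, so valid.
(E) axiom D: valid iff R is serial. R is serial — valid.

A, B, C, D, E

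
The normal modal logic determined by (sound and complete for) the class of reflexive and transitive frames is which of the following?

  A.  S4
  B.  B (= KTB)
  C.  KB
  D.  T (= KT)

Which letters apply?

(A) S4 is determined by exactly this class.
(B) B (= KTB) is determined by the class of reflexive and symmetric frames.
(C) KB is determined by the class of symmetric frames.
(D) T (= KT) is determined by the class of reflexive frames.

A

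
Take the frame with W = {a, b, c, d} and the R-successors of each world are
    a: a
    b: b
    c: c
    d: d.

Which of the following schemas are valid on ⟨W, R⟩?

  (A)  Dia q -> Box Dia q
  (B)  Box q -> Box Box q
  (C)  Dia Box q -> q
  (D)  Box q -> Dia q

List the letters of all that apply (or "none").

R is symmetric: every R-edge is matched by its reverse.
R is transitive: R is closed under composition.
R is euclidean: any two R-successors of the same world are R-related.
R is serial: every world has an R-successor.
(A) Dia q -> Box Dia q is axiom 5, which corresponds to the euclidean property. R is euclidean — valid.
(B) Box q -> Box Box q is axiom 4; it is valid on a frame exactly when R is transitive. R is transitive, so valid.
(C) Dia Box q -> q (the dual of axiom B) characterises the symmetric frames. R is symmetric — valid.
(D) axiom D: valid iff R is serial. R is serial — valid.

A, B, C, D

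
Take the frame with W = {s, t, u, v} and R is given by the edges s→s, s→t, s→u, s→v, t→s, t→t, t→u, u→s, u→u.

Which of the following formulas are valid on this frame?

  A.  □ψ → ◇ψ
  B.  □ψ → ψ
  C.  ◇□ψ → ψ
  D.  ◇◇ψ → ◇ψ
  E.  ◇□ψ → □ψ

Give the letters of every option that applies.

none

R is not reflexive: not v R v.
R is not symmetric: s R v but not v R s.
R is not transitive: t R s and s R v but not t R v.
R is not euclidean: s R t and s R v but not t R v.
R is not serial: v has no R-successor.
(A) axiom D: valid iff R is serial. R is not serial — not valid.
(B) axiom T: valid iff R is reflexive. R is not reflexive — not valid.
(C) ◇□ψ → ψ is the dual of axiom B; it is valid on a frame exactly when R is symmetric. R is not symmetric, so not valid.
(D) ◇◇ψ → ◇ψ (the dual of axiom 4) characterises the transitive frames. R is not transitive — not valid.
(E) ◇□ψ → □ψ is the dual of axiom 5; it is valid on a frame exactly when R is euclidean. R is not euclidean, so not valid.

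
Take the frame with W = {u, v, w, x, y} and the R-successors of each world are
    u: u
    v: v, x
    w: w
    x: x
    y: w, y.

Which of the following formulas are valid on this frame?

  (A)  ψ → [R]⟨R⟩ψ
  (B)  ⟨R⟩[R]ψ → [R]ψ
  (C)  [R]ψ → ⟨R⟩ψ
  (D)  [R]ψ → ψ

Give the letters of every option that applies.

R is reflexive: each world relates to itself.
R is not symmetric: v R x but not x R v.
R is not euclidean: v R x and v R v but not x R v.
R is serial: every world has an R-successor.
(A) ψ → [R]⟨R⟩ψ is axiom B; it is valid on a frame exactly when R is symmetric. R is not symmetric, so not valid.
(B) ⟨R⟩[R]ψ → [R]ψ is the dual of axiom 5; it is valid on a frame exactly when R is euclidean. R is not euclidean, so not valid.
(C) [R]ψ → ⟨R⟩ψ (axiom D) characterises the serial frames. R is serial — valid.
(D) [R]ψ → ψ is axiom T, which corresponds to reflexivity. R is reflexive — valid.

C, D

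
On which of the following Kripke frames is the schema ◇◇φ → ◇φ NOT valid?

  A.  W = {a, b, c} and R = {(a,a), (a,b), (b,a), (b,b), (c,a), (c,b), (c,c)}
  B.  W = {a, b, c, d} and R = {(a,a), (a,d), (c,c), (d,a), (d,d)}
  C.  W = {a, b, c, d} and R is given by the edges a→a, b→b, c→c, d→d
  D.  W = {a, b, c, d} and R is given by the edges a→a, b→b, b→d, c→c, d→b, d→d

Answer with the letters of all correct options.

none

The schema ◇◇φ → ◇φ is the dual of axiom 4; it is valid on a frame iff R is transitive.
(A) R is transitive (R is closed under composition), so the schema is valid here.
(B) R is transitive (R is closed under composition), so the schema is valid here.
(C) R is transitive (R is closed under composition), so the schema is valid here.
(D) R is transitive (R is closed under composition), so the schema is valid here.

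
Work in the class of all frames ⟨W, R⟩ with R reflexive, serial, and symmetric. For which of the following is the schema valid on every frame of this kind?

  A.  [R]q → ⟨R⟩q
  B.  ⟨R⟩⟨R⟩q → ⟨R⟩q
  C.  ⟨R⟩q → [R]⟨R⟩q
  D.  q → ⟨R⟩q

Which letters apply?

A, D

(A) [R]q → ⟨R⟩q (axiom D) characterises the serial frames. Every such R is serial — valid.
(B) ⟨R⟩⟨R⟩q → ⟨R⟩q is the dual of axiom 4, which corresponds to transitivity. Such an R need not be transitive — not valid.
(C) axiom 5: valid iff R is euclidean. Such an R need not be euclidean — not valid.
(D) q → ⟨R⟩q (the dual of axiom T) characterises the reflexive frames. Every such R is reflexive — valid.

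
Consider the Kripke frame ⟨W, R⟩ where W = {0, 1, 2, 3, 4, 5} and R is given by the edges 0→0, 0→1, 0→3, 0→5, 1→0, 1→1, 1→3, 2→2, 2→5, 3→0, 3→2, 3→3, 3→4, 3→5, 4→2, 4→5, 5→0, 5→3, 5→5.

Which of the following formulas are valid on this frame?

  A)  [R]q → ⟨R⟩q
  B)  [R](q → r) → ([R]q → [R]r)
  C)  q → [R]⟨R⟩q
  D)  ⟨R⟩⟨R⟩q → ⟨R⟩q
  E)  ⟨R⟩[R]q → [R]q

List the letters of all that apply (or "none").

A, B

R is not symmetric: 1 R 3 but not 3 R 1.
R is not transitive: 0 R 3 and 3 R 2 but not 0 R 2.
R is not euclidean: 0 R 1 and 0 R 5 but not 1 R 5.
R is serial: every world has an R-successor.
(A) axiom D: valid iff R is serial. R is serial — valid.
(B) [R](q → r) → ([R]q → [R]r) is the K axiom; it holds on all frames — valid.
(C) q → [R]⟨R⟩q (axiom B) characterises the symmetric frames. R is not symmetric — not valid.
(D) ⟨R⟩⟨R⟩q → ⟨R⟩q is the dual of axiom 4; it is valid on a frame exactly when R is transitive. R is not transitive, so not valid.
(E) the dual of axiom 5: valid iff R is euclidean. R is not euclidean — not valid.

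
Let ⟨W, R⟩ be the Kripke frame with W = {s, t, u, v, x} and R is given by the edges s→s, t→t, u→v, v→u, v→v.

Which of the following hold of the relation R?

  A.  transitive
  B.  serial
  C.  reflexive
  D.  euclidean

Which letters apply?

(A) not transitive: u R v and v R u but not u R u.
(B) not serial: x has no R-successor.
(C) not reflexive: not u R u.
(D) not euclidean: v R u and v R u but not u R u.

none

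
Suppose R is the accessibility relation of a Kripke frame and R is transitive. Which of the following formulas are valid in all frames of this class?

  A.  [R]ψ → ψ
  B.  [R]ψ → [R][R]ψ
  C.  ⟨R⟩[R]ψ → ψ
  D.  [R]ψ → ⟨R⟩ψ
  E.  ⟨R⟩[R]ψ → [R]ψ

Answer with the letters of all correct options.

(A) [R]ψ → ψ is axiom T; it is valid on a frame exactly when R is reflexive. Such an R need not be reflexive, so not valid.
(B) [R]ψ → [R][R]ψ is axiom 4, which corresponds to transitivity. Every such R is transitive — valid.
(C) the dual of axiom B: valid iff R is symmetric. Such an R need not be symmetric — not valid.
(D) [R]ψ → ⟨R⟩ψ is axiom D, which corresponds to seriality. Such an R need not be serial — not valid.
(E) ⟨R⟩[R]ψ → [R]ψ (the dual of axiom 5) characterises the euclidean frames. Such an R need not be euclidean — not valid.

B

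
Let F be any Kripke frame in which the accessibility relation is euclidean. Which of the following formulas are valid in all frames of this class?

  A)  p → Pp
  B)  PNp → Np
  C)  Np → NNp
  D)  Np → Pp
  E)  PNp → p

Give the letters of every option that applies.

B

(A) p → Pp is the dual of axiom T, which corresponds to reflexivity. Such an R need not be reflexive — not valid.
(B) PNp → Np is the dual of axiom 5, which corresponds to the euclidean property. Every such R is euclidean — valid.
(C) Np → NNp (axiom 4) characterises the transitive frames. Such an R need not be transitive — not valid.
(D) axiom D: valid iff R is serial. Such an R need not be serial — not valid.
(E) PNp → p is the dual of axiom B; it is valid on a frame exactly when R is symmetric. Such an R need not be symmetric, so not valid.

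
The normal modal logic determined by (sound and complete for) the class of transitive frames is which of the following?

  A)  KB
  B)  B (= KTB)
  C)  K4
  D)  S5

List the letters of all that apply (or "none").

C

(A) KB is determined by the class of symmetric frames.
(B) B (= KTB) is determined by the class of reflexive and symmetric frames.
(C) K4 is determined by exactly this class.
(D) S5 is determined by the class of reflexive, symmetric, and transitive frames.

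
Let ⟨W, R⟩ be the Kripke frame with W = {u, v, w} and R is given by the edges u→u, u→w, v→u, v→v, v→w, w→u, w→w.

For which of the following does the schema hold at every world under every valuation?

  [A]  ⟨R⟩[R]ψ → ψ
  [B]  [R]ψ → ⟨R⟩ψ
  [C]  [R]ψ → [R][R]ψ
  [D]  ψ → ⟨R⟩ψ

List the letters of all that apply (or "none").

R is reflexive: each world relates to itself.
R is not symmetric: v R u but not u R v.
R is transitive: R is closed under composition.
R is serial: every world has an R-successor.
(A) the dual of axiom B: valid iff R is symmetric. R is not symmetric — not valid.
(B) [R]ψ → ⟨R⟩ψ is axiom D, which corresponds to seriality. R is serial — valid.
(C) [R]ψ → [R][R]ψ is axiom 4, which corresponds to transitivity. R is transitive — valid.
(D) ψ → ⟨R⟩ψ (the dual of axiom T) characterises the reflexive frames. R is reflexive — valid.

B, C, D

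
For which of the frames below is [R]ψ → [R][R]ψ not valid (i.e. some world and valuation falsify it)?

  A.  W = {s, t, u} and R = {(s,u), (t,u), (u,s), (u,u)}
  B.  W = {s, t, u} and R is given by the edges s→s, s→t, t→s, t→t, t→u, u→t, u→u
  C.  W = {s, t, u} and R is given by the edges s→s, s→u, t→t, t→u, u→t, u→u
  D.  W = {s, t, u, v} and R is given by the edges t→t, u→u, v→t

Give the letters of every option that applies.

The schema [R]ψ → [R][R]ψ is axiom 4; it is valid on a frame iff R is transitive.
(A) R is not transitive (s R u and u R s but not s R s), so the schema fails here.
(B) R is not transitive (s R t and t R u but not s R u), so the schema fails here.
(C) R is not transitive (s R u and u R t but not s R t), so the schema fails here.
(D) R is transitive (R is closed under composition), so the schema is valid here.

A, B, C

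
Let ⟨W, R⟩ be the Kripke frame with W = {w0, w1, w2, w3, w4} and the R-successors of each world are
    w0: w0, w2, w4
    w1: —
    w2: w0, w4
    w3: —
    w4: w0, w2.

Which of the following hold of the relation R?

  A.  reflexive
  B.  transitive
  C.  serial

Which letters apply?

(A) not reflexive: not w1 R w1.
(B) not transitive: w2 R w0 and w0 R w2 but not w2 R w2.
(C) not serial: w1 has no R-successor.

none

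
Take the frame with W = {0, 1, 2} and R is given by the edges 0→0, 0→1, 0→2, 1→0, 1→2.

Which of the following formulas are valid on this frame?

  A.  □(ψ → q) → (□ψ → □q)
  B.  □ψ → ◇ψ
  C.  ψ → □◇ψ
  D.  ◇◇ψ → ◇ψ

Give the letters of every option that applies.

R is not symmetric: 0 R 2 but not 2 R 0.
R is not transitive: 1 R 0 and 0 R 1 but not 1 R 1.
R is not serial: 2 has no R-successor.
(A) this is just K, valid on every normal frame.
(B) □ψ → ◇ψ is axiom D; it is valid on a frame exactly when R is serial. R is not serial, so not valid.
(C) ψ → □◇ψ (axiom B) characterises the symmetric frames. R is not symmetric — not valid.
(D) ◇◇ψ → ◇ψ is the dual of axiom 4; it is valid on a frame exactly when R is transitive. R is not transitive, so not valid.

A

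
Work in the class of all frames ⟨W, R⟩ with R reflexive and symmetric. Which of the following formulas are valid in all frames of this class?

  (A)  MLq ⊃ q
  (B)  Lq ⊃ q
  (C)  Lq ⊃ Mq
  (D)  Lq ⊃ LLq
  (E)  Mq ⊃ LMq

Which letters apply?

Reflexive relations are serial.
(A) MLq ⊃ q is the dual of axiom B, which corresponds to symmetry. Every such R is symmetric — valid.
(B) Lq ⊃ q is axiom T; it is valid on a frame exactly when R is reflexive. Every such R is reflexive, so valid.
(C) Lq ⊃ Mq is axiom D; it is valid on a frame exactly when R is serial. Every such R is serial, so valid.
(D) Lq ⊃ LLq (axiom 4) characterises the transitive frames. Such an R need not be transitive — not valid.
(E) axiom 5: valid iff R is euclidean. Such an R need not be euclidean — not valid.

A, B, C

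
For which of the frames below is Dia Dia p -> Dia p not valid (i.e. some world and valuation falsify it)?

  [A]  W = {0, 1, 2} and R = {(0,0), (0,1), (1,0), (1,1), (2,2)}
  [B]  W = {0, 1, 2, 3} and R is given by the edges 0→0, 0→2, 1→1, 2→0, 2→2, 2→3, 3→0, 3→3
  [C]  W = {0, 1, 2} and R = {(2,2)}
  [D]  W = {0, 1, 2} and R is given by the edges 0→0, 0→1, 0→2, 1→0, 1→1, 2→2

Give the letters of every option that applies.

B, D

The schema Dia Dia p -> Dia p is the dual of axiom 4; it is valid on a frame iff R is transitive.
(A) R is transitive (R is closed under composition), so the schema is valid here.
(B) R is not transitive (0 R 2 and 2 R 3 but not 0 R 3), so the schema fails here.
(C) R is transitive (R is closed under composition), so the schema is valid here.
(D) R is not transitive (1 R 0 and 0 R 2 but not 1 R 2), so the schema fails here.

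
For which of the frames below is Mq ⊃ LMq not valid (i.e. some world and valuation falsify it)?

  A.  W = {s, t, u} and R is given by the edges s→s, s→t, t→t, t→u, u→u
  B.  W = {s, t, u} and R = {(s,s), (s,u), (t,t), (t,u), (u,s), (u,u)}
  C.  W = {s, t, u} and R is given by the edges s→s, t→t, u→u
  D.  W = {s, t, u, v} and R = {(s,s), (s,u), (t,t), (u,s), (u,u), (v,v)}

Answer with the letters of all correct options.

A, B

The schema Mq ⊃ LMq is axiom 5; it is valid on a frame iff R is euclidean.
(A) R is not euclidean (s R t and s R s but not t R s), so the schema fails here.
(B) R is not euclidean (t R u and t R t but not u R t), so the schema fails here.
(C) R is euclidean (any two R-successors of the same world are R-related), so the schema is valid here.
(D) R is euclidean (any two R-successors of the same world are R-related), so the schema is valid here.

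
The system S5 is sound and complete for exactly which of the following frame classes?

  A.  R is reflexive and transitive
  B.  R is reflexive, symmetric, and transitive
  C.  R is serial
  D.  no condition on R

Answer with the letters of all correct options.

B

(A) this class determines S4, not S5.
(B) S5 is sound and complete for exactly this class.
(C) this class determines D, not S5.
(D) this class determines K, not S5.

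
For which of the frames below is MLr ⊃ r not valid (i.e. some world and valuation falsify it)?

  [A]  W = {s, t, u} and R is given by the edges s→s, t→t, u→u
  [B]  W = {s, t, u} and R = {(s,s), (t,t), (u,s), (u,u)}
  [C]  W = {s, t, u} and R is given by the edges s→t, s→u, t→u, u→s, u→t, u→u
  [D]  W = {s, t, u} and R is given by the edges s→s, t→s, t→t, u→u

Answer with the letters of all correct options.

B, C, D

The schema MLr ⊃ r is the dual of axiom B; it is valid on a frame iff R is symmetric.
(A) R is symmetric (every R-edge is matched by its reverse), so the schema is valid here.
(B) R is not symmetric (u R s but not s R u), so the schema fails here.
(C) R is not symmetric (s R t but not t R s), so the schema fails here.
(D) R is not symmetric (t R s but not s R t), so the schema fails here.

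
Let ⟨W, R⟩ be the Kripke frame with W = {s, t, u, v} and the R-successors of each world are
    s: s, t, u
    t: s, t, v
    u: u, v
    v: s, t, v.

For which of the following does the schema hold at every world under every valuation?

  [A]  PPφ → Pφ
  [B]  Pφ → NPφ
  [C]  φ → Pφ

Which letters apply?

C

R is reflexive: each world relates to itself.
R is not transitive: s R t and t R v but not s R v.
R is not euclidean: s R t and s R u but not t R u.
(A) PPφ → Pφ is the dual of axiom 4, which corresponds to transitivity. R is not transitive — not valid.
(B) Pφ → NPφ is axiom 5; it is valid on a frame exactly when R is euclidean. R is not euclidean, so not valid.
(C) the dual of axiom T: valid iff R is reflexive. R is reflexive — valid.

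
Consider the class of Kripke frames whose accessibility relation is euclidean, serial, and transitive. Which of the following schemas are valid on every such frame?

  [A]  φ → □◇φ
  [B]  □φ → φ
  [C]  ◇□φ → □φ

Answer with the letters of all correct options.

C

(A) φ → □◇φ is axiom B; it is valid on a frame exactly when R is symmetric. Such an R need not be symmetric, so not valid.
(B) axiom T: valid iff R is reflexive. Such an R need not be reflexive — not valid.
(C) ◇□φ → □φ (the dual of axiom 5) characterises the euclidean frames. Every such R is euclidean — valid.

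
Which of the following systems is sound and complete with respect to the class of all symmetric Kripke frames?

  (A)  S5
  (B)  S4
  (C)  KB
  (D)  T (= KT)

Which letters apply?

(A) S5 is determined by the class of reflexive, symmetric, and transitive frames.
(B) S4 is determined by the class of reflexive and transitive frames.
(C) KB is determined by exactly this class.
(D) T (= KT) is determined by the class of reflexive frames.

C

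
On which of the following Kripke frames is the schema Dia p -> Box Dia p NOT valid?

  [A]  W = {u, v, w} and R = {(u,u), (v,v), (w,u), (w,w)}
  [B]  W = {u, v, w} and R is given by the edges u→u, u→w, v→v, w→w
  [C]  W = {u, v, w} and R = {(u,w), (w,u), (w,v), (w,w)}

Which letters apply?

The schema Dia p -> Box Dia p is axiom 5; it is valid on a frame iff R is euclidean.
(A) R is not euclidean (w R u and w R w but not u R w), so the schema fails here.
(B) R is not euclidean (u R w and u R u but not w R u), so the schema fails here.
(C) R is not euclidean (w R u and w R v but not u R v), so the schema fails here.

A, B, C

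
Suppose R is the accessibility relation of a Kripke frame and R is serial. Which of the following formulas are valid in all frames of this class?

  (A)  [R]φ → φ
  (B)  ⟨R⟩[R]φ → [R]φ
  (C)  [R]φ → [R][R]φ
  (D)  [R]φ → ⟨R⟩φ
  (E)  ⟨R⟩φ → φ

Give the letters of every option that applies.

(A) axiom T: valid iff R is reflexive. Such an R need not be reflexive — not valid.
(B) ⟨R⟩[R]φ → [R]φ (the dual of axiom 5) characterises the euclidean frames. Such an R need not be euclidean — not valid.
(C) [R]φ → [R][R]φ (axiom 4) characterises the transitive frames. Such an R need not be transitive — not valid.
(D) [R]φ → ⟨R⟩φ is axiom D; it is valid on a frame exactly when R is serial. Every such R is serial, so valid.
(E) ⟨R⟩φ → φ (the converse of T) corresponds to R being a subset of the identity. Such an R need not be a subset of the identity, so not valid.

D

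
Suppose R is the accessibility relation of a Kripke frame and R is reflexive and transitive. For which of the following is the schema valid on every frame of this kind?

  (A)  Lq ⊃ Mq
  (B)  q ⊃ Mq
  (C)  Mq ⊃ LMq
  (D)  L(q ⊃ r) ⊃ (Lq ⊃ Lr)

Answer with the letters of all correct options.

A, B, D

Reflexive relations are serial.
(A) Lq ⊃ Mq is axiom D; it is valid on a frame exactly when R is serial. Every such R is serial, so valid.
(B) the dual of axiom T: valid iff R is reflexive. Every such R is reflexive — valid.
(C) Mq ⊃ LMq is axiom 5; it is valid on a frame exactly when R is euclidean. Such an R need not be euclidean, so not valid.
(D) this is just K, valid on every normal frame.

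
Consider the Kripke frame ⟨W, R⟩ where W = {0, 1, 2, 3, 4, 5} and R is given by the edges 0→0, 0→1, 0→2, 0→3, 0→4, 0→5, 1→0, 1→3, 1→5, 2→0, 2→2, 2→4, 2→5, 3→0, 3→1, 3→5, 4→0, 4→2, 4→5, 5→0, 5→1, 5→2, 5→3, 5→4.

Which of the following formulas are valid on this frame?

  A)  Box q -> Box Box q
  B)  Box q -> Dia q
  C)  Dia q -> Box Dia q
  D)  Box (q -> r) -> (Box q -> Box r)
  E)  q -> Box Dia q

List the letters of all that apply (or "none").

B, D, E

R is symmetric: every R-edge is matched by its reverse.
R is not transitive: 1 R 0 and 0 R 1 but not 1 R 1.
R is not euclidean: 0 R 1 and 0 R 2 but not 1 R 2.
R is serial: every world has an R-successor.
(A) Box q -> Box Box q is axiom 4, which corresponds to transitivity. R is not transitive — not valid.
(B) axiom D: valid iff R is serial. R is serial — valid.
(C) Dia q -> Box Dia q is axiom 5, which corresponds to the euclidean property. R is not euclidean — not valid.
(D) Box (q -> r) -> (Box q -> Box r) is axiom K, valid on every Kripke frame — valid.
(E) axiom B: valid iff R is symmetric. R is symmetric — valid.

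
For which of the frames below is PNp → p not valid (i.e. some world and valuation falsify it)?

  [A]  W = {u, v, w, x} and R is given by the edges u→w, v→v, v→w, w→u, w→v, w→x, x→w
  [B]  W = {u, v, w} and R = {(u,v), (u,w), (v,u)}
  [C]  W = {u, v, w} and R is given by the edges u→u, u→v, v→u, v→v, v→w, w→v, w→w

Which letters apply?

The schema PNp → p is the dual of axiom B; it is valid on a frame iff R is symmetric.
(A) R is symmetric (every R-edge is matched by its reverse), so the schema is valid here.
(B) R is not symmetric (u R w but not w R u), so the schema fails here.
(C) R is symmetric (every R-edge is matched by its reverse), so the schema is valid here.

B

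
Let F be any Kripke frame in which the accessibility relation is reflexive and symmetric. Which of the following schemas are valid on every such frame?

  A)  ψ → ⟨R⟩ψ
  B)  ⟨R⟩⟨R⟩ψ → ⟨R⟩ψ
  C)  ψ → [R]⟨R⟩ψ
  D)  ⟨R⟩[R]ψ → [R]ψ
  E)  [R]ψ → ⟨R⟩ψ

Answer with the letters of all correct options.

Reflexive relations are serial.
(A) ψ → ⟨R⟩ψ is the dual of axiom T, which corresponds to reflexivity. Every such R is reflexive — valid.
(B) the dual of axiom 4: valid iff R is transitive. Such an R need not be transitive — not valid.
(C) ψ → [R]⟨R⟩ψ is axiom B; it is valid on a frame exactly when R is symmetric. Every such R is symmetric, so valid.
(D) ⟨R⟩[R]ψ → [R]ψ is the dual of axiom 5; it is valid on a frame exactly when R is euclidean. Such an R need not be euclidean, so not valid.
(E) [R]ψ → ⟨R⟩ψ (axiom D) characterises the serial frames. Every such R is serial — valid.

A, C, E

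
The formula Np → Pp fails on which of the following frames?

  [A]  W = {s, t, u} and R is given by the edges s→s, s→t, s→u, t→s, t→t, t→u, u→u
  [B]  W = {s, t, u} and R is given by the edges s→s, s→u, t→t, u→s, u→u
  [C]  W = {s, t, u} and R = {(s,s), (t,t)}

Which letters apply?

The schema Np → Pp is axiom D; it is valid on a frame iff R is serial.
(A) R is serial (every world has an R-successor), so the schema is valid here.
(B) R is serial (every world has an R-successor), so the schema is valid here.
(C) R is not serial (u has no R-successor), so the schema fails here.

C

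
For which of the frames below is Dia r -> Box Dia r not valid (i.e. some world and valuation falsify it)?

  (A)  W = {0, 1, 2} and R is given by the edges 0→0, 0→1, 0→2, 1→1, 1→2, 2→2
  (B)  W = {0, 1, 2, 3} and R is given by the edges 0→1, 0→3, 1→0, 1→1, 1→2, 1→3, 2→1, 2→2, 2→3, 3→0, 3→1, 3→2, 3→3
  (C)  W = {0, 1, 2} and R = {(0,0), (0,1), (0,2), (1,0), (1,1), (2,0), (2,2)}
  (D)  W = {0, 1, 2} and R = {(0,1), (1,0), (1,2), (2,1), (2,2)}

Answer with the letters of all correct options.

A, B, C, D

The schema Dia r -> Box Dia r is axiom 5; it is valid on a frame iff R is euclidean.
(A) R is not euclidean (0 R 1 and 0 R 0 but not 1 R 0), so the schema fails here.
(B) R is not euclidean (1 R 0 and 1 R 2 but not 0 R 2), so the schema fails here.
(C) R is not euclidean (0 R 1 and 0 R 2 but not 1 R 2), so the schema fails here.
(D) R is not euclidean (1 R 0 and 1 R 2 but not 0 R 2), so the schema fails here.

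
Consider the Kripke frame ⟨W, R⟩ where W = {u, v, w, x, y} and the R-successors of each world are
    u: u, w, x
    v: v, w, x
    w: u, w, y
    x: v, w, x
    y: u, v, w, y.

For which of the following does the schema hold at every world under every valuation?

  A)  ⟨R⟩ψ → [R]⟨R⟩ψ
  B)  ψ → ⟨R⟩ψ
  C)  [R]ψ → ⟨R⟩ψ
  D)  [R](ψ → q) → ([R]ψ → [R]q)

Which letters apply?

R is reflexive: each world relates to itself.
R is not euclidean: u R w and u R x but not w R x.
R is serial: every world has an R-successor.
(A) ⟨R⟩ψ → [R]⟨R⟩ψ is axiom 5; it is valid on a frame exactly when R is euclidean. R is not euclidean, so not valid.
(B) ψ → ⟨R⟩ψ (the dual of axiom T) characterises the reflexive frames. R is reflexive — valid.
(C) [R]ψ → ⟨R⟩ψ (axiom D) characterises the serial frames. R is serial — valid.
(D) this is just K, valid on every normal frame.

B, C, D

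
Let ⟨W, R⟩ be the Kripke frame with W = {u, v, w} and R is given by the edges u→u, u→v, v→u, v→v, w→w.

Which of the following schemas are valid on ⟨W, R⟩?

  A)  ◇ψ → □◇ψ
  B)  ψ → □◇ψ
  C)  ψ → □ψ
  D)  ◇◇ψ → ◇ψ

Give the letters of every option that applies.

A, B, D

R is symmetric: every R-edge is matched by its reverse.
R is transitive: R is closed under composition.
R is euclidean: any two R-successors of the same world are R-related.
R is not a subset of the identity: u R v with u ≠ v.
(A) ◇ψ → □◇ψ is axiom 5, which corresponds to the euclidean property. R is euclidean — valid.
(B) ψ → □◇ψ is axiom B; it is valid on a frame exactly when R is symmetric. R is symmetric, so valid.
(C) ψ → □ψ is valid only on frames where every R-edge is a self-loop. Here R ⊄ identity — not valid.
(D) the dual of axiom 4: valid iff R is transitive. R is transitive — valid.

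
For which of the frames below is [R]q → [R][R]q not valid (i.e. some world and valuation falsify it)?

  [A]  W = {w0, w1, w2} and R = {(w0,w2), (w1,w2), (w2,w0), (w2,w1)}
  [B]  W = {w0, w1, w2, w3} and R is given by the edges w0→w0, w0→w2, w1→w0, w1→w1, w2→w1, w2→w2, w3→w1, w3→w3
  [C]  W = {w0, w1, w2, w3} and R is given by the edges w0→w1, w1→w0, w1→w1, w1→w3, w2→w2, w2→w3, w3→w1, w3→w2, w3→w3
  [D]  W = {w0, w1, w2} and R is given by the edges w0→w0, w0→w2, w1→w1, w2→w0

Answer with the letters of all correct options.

The schema [R]q → [R][R]q is axiom 4; it is valid on a frame iff R is transitive.
(A) R is not transitive (w0 R w2 and w2 R w0 but not w0 R w0), so the schema fails here.
(B) R is not transitive (w0 R w2 and w2 R w1 but not w0 R w1), so the schema fails here.
(C) R is not transitive (w0 R w1 and w1 R w0 but not w0 R w0), so the schema fails here.
(D) R is not transitive (w2 R w0 and w0 R w2 but not w2 R w2), so the schema fails here.

A, B, C, D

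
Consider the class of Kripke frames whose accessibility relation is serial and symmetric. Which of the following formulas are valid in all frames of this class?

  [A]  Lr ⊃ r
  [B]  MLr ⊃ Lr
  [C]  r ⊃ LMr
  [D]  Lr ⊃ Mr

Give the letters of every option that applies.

C, D

(A) Lr ⊃ r is axiom T; it is valid on a frame exactly when R is reflexive. Such an R need not be reflexive, so not valid.
(B) MLr ⊃ Lr is the dual of axiom 5; it is valid on a frame exactly when R is euclidean. Such an R need not be euclidean, so not valid.
(C) r ⊃ LMr (axiom B) characterises the symmetric frames. Every such R is symmetric — valid.
(D) axiom D: valid iff R is serial. Every such R is serial — valid.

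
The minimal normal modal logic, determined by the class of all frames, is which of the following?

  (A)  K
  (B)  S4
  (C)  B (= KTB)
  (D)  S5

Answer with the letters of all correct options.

A

(A) K is determined by exactly this class.
(B) S4 is determined by the class of reflexive and transitive frames.
(C) B (= KTB) is determined by the class of reflexive and symmetric frames.
(D) S5 is determined by the class of reflexive, symmetric, and transitive frames.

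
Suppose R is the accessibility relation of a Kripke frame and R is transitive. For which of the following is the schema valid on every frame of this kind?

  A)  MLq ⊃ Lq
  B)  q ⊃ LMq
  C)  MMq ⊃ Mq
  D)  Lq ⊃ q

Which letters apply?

C

(A) MLq ⊃ Lq is the dual of axiom 5, which corresponds to the euclidean property. Such an R need not be euclidean — not valid.
(B) q ⊃ LMq is axiom B, which corresponds to symmetry. Such an R need not be symmetric — not valid.
(C) MMq ⊃ Mq is the dual of axiom 4, which corresponds to transitivity. Every such R is transitive — valid.
(D) Lq ⊃ q is axiom T, which corresponds to reflexivity. Such an R need not be reflexive — not valid.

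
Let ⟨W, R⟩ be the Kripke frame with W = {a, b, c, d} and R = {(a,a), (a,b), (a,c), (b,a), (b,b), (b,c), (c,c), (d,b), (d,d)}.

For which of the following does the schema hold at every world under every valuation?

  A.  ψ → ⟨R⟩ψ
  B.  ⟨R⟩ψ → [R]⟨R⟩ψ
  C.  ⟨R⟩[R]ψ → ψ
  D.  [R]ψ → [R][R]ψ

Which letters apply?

R is reflexive: each world relates to itself.
R is not symmetric: a R c but not c R a.
R is not transitive: d R b and b R a but not d R a.
R is not euclidean: a R c and a R a but not c R a.
(A) the dual of axiom T: valid iff R is reflexive. R is reflexive — valid.
(B) ⟨R⟩ψ → [R]⟨R⟩ψ is axiom 5; it is valid on a frame exactly when R is euclidean. R is not euclidean, so not valid.
(C) the dual of axiom B: valid iff R is symmetric. R is not symmetric — not valid.
(D) axiom 4: valid iff R is transitive. R is not transitive — not valid.

A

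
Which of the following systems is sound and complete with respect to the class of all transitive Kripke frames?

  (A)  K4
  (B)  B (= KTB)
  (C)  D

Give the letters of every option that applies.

A

(A) K4 is determined by exactly this class.
(B) B (= KTB) is determined by the class of reflexive and symmetric frames.
(C) D is determined by the class of serial frames.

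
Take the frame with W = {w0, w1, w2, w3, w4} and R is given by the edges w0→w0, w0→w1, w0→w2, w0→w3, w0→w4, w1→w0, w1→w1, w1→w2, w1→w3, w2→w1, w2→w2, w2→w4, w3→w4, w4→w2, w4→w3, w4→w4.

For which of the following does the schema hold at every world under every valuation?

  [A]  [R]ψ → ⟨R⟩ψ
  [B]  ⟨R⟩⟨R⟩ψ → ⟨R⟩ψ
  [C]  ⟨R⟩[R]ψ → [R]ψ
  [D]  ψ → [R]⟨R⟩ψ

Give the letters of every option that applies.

R is not symmetric: w0 R w2 but not w2 R w0.
R is not transitive: w1 R w0 and w0 R w4 but not w1 R w4.
R is not euclidean: w0 R w1 and w0 R w4 but not w1 R w4.
R is serial: every world has an R-successor.
(A) [R]ψ → ⟨R⟩ψ is axiom D; it is valid on a frame exactly when R is serial. R is serial, so valid.
(B) the dual of axiom 4: valid iff R is transitive. R is not transitive — not valid.
(C) ⟨R⟩[R]ψ → [R]ψ is the dual of axiom 5, which corresponds to the euclidean property. R is not euclidean — not valid.
(D) ψ → [R]⟨R⟩ψ (axiom B) characterises the symmetric frames. R is not symmetric — not valid.

A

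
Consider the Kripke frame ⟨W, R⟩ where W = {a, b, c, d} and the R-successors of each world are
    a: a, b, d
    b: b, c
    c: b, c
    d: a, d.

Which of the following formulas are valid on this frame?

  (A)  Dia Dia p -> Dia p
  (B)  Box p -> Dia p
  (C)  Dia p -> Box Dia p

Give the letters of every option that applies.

B

R is not transitive: a R b and b R c but not a R c.
R is not euclidean: a R b and a R a but not b R a.
R is serial: every world has an R-successor.
(A) Dia Dia p -> Dia p (the dual of axiom 4) characterises the transitive frames. R is not transitive — not valid.
(B) axiom D: valid iff R is serial. R is serial — valid.
(C) Dia p -> Box Dia p (axiom 5) characterises the euclidean frames. R is not euclidean — not valid.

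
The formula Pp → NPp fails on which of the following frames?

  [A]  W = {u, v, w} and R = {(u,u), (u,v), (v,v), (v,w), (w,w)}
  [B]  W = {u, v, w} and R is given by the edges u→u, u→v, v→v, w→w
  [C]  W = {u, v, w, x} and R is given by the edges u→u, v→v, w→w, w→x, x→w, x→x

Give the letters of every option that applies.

A, B

The schema Pp → NPp is axiom 5; it is valid on a frame iff R is euclidean.
(A) R is not euclidean (u R v and u R u but not v R u), so the schema fails here.
(B) R is not euclidean (u R v and u R u but not v R u), so the schema fails here.
(C) R is euclidean (any two R-successors of the same world are R-related), so the schema is valid here.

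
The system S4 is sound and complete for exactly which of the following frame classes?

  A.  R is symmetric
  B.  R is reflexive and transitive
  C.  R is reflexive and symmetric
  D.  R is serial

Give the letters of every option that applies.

(A) this class determines KB, not S4.
(B) S4 is sound and complete for exactly this class.
(C) this class determines B (= KTB), not S4.
(D) this class determines D, not S4.

B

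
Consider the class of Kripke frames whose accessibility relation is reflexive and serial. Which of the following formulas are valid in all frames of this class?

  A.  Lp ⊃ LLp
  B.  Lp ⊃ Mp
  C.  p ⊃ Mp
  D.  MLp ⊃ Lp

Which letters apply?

B, C

(A) axiom 4: valid iff R is transitive. Such an R need not be transitive — not valid.
(B) axiom D: valid iff R is serial. Every such R is serial — valid.
(C) the dual of axiom T: valid iff R is reflexive. Every such R is reflexive — valid.
(D) MLp ⊃ Lp is the dual of axiom 5; it is valid on a frame exactly when R is euclidean. Such an R need not be euclidean, so not valid.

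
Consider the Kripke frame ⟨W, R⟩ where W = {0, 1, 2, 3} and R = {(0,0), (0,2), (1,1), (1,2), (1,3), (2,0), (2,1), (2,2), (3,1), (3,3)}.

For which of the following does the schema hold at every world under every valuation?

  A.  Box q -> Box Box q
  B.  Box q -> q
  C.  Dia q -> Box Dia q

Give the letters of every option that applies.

B

R is reflexive: each world relates to itself.
R is not transitive: 0 R 2 and 2 R 1 but not 0 R 1.
R is not euclidean: 1 R 2 and 1 R 3 but not 2 R 3.
(A) Box q -> Box Box q is axiom 4; it is valid on a frame exactly when R is transitive. R is not transitive, so not valid.
(B) Box q -> q (axiom T) characterises the reflexive frames. R is reflexive — valid.
(C) Dia q -> Box Dia q is axiom 5, which corresponds to the euclidean property. R is not euclidean — not valid.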